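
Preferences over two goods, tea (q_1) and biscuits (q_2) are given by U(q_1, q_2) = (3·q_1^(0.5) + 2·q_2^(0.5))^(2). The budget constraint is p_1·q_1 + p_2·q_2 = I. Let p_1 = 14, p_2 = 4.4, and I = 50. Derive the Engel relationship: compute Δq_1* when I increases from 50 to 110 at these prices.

Δq_1* = 1.7753

From the CES first-order condition, (3/2)·(q_2/q_1)^(0.5) = p_1/p_2.
Solve for the ratio: q_2/q_1 = [(2/3)·p_1/p_2]^(2).
Substitute q_2 = (q_2/q_1)·q_1 into the budget: q_1* = I/(p_1 + p_2·(q_2/q_1)).
Numerically q_2/q_1 = 4.499541, so q_1* = 50/(14 + 4.4·4.499541) = 1.4794.
At I' = 110: q_1* = 3.2546. Change: 3.2546 − 1.4794 = 1.7753.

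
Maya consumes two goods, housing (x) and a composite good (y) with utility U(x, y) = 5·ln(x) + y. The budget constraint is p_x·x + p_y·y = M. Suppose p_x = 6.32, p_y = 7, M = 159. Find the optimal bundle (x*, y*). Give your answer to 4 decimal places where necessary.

Set MRS = p_x/p_y: (5/x)/1 = p_x/p_y.
So x*(p_x,p_y) = 5·p_y/p_x, independent of income; and y* = (M − 5·p_y)/p_y.
At the given prices: x* = 5·7/6.32 = 5.538, and y* = 17.7143.

x* = 5.538, y* = 17.7143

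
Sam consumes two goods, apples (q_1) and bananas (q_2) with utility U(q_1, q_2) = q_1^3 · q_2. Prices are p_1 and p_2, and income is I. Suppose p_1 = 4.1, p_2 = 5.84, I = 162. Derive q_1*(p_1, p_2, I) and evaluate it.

q_1* = 29.6341

The MRS is 3·q_2/q_1. Set MRS = p_1/p_2.
So 3·p_2·q_2 = p_1·q_1; combined with the budget, a share 0.75 of income goes to q_1.
Demand: q_1*(p_1,p_2,I) = 0.75·I/p_1 and q_2* = 0.25·I/p_2.
At p_1=4.1, p_2=5.84, I=162: q_1* = 0.75·162/4.1 = 29.6341.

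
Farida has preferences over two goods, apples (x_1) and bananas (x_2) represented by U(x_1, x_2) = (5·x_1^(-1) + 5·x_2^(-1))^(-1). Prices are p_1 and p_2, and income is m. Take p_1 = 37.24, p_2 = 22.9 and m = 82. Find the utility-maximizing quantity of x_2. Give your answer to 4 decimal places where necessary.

x_2* = 1.5738

MU_x_1 ∝ 5·x_1^(-2), MU_x_2 ∝ 5·x_2^(-2), so MRS = (x_2/x_1)^(2) = p_1/p_2.
Solve for the ratio: x_2/x_1 = [p_1/p_2]^(0.5).
Substitute x_2 = (x_2/x_1)·x_1 into the budget: x_1* = m/(p_1 + p_2·(x_2/x_1)).
Numerically x_2/x_1 = 1.275226, so x_1* = 82/(37.24 + 22.9·1.275226) = 1.2341 and x_2* = 1.275226·1.2341 = 1.5738.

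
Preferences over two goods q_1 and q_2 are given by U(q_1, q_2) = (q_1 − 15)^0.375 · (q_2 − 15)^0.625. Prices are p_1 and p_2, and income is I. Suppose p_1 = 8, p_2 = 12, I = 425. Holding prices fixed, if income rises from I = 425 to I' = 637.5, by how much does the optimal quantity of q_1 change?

Δq_1* = 9.9609

This is Cobb-Douglas in (q_1−15, q_2−15): tangency gives 0.375·p_2·(q_2−15) = 0.625·p_1·(q_1−15).
Substituting into the budget: q_1* = 15 + 0.375·(I − 15·p_1 − 15·p_2)/p_1, and q_2* = 15 + 0.625·(…)/p_2.
Discretionary income = 425 − 15·8 − 15·12 = 125; q_1* = 15 + 0.375·125/8 = 20.8594.
At I' = 637.5: q_1* = 30.8203. Change: 30.8203 − 20.8594 = 9.9609.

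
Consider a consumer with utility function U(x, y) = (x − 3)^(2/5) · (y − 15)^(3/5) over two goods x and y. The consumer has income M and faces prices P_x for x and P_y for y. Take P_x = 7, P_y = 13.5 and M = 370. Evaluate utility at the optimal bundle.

Discretionary income = 370 − 3·7 − 15·13.5 = 146.5; x* = 3 + 0.4·146.5/7 = 11.3714; y* = 15 + 0.6·146.5/13.5 = 21.5111.
Utility at the optimum: U(11.3714, 21.5111) = 7.1997.

V = 7.1997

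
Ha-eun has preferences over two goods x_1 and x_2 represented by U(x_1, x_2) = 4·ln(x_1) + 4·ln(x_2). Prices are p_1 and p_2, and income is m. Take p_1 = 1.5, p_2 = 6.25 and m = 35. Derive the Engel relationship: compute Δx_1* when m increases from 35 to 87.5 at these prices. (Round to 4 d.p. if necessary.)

Demand: x_1*(p_1,p_2,m) = 0.5·m/p_1 and x_2* = 0.5·m/p_2.
At p_1=1.5, p_2=6.25, m=35: x_1* = 0.5·35/1.5 = 11.6667.
At m' = 87.5: x_1* = 29.1667. Change: 29.1667 − 11.6667 = 17.5.

Δx_1* = 17.5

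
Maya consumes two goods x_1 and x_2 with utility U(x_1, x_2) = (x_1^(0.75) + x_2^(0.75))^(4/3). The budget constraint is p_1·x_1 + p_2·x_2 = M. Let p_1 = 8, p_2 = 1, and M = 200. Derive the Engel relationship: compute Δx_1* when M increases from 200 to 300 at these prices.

With the ratio pinned down, the budget gives x_1* = M/(p_1 + p_2·(x_2/x_1)) and x_2* = (x_2/x_1)·x_1*.
Numerically x_2/x_1 = 4096, so x_1* = 200/(8 + 1·4096) = 0.0487.
At M' = 300: x_1* = 0.0731. Change: 0.0731 − 0.0487 = 0.0244.

Δx_1* = 0.0244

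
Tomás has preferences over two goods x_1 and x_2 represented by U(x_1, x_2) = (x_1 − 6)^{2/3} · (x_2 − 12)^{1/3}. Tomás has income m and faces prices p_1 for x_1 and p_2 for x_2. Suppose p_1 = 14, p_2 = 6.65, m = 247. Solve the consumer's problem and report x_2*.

x_2* = 16.1704

This is Cobb-Douglas in (x_1−6, x_2−12): tangency gives 2/3·p_2·(x_2−12) = 1/3·p_1·(x_1−6).
After buying the subsistence bundle (6, 12), a share 2/3 of the remaining income goes to x_1: x_1* = 6 + 2/3·(m − 6p_1 − 12p_2)/p_1.
Discretionary income = 247 − 6·14 − 12·6.65 = 83.2; x_2* = 12 + 1/3·83.2/6.65 = 16.1704.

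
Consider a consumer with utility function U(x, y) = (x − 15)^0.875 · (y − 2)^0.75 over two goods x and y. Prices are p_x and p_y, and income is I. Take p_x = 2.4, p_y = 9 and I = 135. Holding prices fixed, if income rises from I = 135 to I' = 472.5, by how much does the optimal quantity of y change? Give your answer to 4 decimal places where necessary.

Δy* = 17.3077

Discretionary income = 135 − 15·2.4 − 2·9 = 81; y* = 2 + 6/13·81/9 = 6.1538.
At I' = 472.5: y* = 23.4615. Change: 23.4615 − 6.1538 = 17.3077.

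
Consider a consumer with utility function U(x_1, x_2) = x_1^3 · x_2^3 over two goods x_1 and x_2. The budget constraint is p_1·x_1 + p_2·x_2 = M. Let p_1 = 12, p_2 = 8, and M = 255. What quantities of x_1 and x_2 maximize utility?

x_1* = 10.625, x_2* = 15.9375

Demand: x_1*(p_1,p_2,M) = 0.5·M/p_1 and x_2* = 0.5·M/p_2.
At p_1=12, p_2=8, M=255: x_1* = 0.5·255/12 = 10.625, x_2* = 15.9375.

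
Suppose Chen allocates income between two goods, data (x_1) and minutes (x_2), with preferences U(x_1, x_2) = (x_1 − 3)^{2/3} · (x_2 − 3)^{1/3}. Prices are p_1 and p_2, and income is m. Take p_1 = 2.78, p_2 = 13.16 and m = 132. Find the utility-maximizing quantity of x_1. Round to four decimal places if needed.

x_1* = 23.1871

This is Cobb-Douglas in (x_1−3, x_2−3): tangency gives 2/3·p_2·(x_2−3) = 1/3·p_1·(x_1−3).
Substituting into the budget: x_1* = 3 + 2/3·(m − 3·p_1 − 3·p_2)/p_1, and x_2* = 3 + 1/3·(…)/p_2.
Discretionary income = 132 − 3·2.78 − 3·13.16 = 84.18; x_1* = 3 + 2/3·84.18/2.78 = 23.1871.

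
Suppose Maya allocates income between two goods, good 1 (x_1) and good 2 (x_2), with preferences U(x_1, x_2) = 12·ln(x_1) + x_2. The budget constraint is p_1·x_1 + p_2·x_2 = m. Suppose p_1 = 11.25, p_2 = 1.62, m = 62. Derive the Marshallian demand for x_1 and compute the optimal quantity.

MU_x_1 = 12/x_1, MU_x_2 = 1. Tangency: 12/x_1 = p_1/p_2.
So x_1*(p_1,p_2) = 12·p_2/p_1, independent of income; and x_2* = (m − 12·p_2)/p_2.
At the given prices: x_1* = 12·1.62/11.25 = 1.728.

x_1* = 1.728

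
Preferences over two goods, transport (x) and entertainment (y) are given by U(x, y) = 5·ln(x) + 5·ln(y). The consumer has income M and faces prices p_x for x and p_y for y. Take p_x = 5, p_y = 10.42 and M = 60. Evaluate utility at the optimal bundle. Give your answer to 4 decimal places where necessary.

Tangency: MRS = y/x = p_x/p_y.
So 5·p_y·y = 5·p_x·x; combined with the budget, a share 0.5 of income goes to x.
Demand: x*(p_x,p_y,M) = 0.5·M/p_x and y* = 0.5·M/p_y.
At p_x=5, p_y=10.42, M=60: x* = 0.5·60/5 = 6, y* = 2.8791.
Utility at the optimum: U(6, 2.8791) = 14.2461.

V = 14.2461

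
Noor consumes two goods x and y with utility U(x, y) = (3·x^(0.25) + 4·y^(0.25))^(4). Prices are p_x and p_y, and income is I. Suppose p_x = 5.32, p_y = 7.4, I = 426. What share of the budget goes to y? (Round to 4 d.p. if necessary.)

share on y = 0.568

MRS = MU_x/MU_y = (3/4)·(y/x)^(0.75). Set equal to p_x/p_y.
Solve for the ratio: y/x = [(4/3)·p_x/p_y]^(4/3).
With the ratio pinned down, the budget gives x* = I/(p_x + p_y·(y/x)) and y* = (y/x)·x*.
Numerically y/x = 0.94513, so x* = 426/(5.32 + 7.4·0.94513) = 34.5949 and y* = 0.94513·34.5949 = 32.6967.
Expenditure on y: 7.4·32.6967 = 241.9553; share = 0.568.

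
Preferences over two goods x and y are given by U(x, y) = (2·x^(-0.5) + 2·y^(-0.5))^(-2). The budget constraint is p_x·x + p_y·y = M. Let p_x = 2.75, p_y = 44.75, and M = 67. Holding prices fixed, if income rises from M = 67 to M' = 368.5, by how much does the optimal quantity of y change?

Δy* = 4.831

MRS = MU_x/MU_y = (y/x)^(1.5). Set equal to p_x/p_y.
Hence y/x = (p_x/p_y)^(1/(1.5)), i.e. raised to the 2/3 power.
Substitute y = (y/x)·x into the budget: x* = M/(p_x + p_y·(y/x)).
Numerically y/x = 0.155726, so x* = 67/(2.75 + 44.75·0.155726) = 6.8939 and y* = 0.155726·6.8939 = 1.0736.
At M' = 368.5: y* = 5.9046. Change: 5.9046 − 1.0736 = 4.831.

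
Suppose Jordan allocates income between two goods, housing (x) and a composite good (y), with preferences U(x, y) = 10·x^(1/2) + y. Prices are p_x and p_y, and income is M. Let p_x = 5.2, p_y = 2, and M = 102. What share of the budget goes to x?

Set MRS = p_x/p_y: 5·x^(−1/2) = p_x/p_y.
Thus x* = (5·p_y/p_x)² — independent of M — with the rest of income spent on y.
Plugging in: x* = (5·2/5.2)² = 3.6982, y* = 41.3846.
Expenditure on x: 5.2·3.6982 = 19.2308; share = 0.1885.

share on x = 0.1885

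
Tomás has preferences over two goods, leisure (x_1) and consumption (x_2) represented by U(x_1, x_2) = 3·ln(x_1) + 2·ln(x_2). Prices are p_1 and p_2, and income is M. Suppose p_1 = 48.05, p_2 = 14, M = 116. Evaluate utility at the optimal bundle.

V = 3.5081

Tangency: MRS = (3/2)·x_2/x_1 = p_1/p_2.
Rearranging, p_2·x_2 = (2/3)·p_1·x_1. Substituting into the budget gives p_1·x_1·(1 + (2/3)) = M.
Demand: x_1*(p_1,p_2,M) = 0.6·M/p_1 and x_2* = 0.4·M/p_2.
At p_1=48.05, p_2=14, M=116: x_1* = 0.6·116/48.05 = 1.4485, x_2* = 3.3143.
Utility at the optimum: U(1.4485, 3.3143) = 3.5081.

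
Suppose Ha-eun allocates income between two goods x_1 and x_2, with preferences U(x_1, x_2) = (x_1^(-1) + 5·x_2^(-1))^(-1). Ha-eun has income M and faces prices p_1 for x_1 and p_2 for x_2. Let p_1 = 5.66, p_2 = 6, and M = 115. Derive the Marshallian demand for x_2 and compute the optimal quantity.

From the CES first-order condition, (1/5)·(x_2/x_1)^(2) = p_1/p_2.
Hence x_2/x_1 = (5·p_1/p_2)^(1/(2)), i.e. raised to the 0.5 power.
Substitute x_2 = (x_2/x_1)·x_1 into the budget: x_1* = M/(p_1 + p_2·(x_2/x_1)).
Numerically x_2/x_1 = 2.171789, so x_1* = 115/(5.66 + 6·2.171789) = 6.1528 and x_2* = 2.171789·6.1528 = 13.3625.

x_2* = 13.3625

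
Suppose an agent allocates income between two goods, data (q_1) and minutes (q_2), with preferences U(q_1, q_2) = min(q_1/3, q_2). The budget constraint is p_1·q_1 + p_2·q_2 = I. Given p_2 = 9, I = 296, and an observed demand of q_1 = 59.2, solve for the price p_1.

Leontief preferences: the optimum is at the kink where q_1/3 = q_2/1, i.e. q_2 = (1/3)·q_1.
Budget: p_1·q_1 + p_2·(1/3)·q_1 = I, so (3·p_1 + p_2)·q_1 = 3·I.
Demand: q_1*(p_1,p_2,I) = 3·I/(3·p_1 + p_2), q_2* = I/(3·p_1 + p_2).
Set q_1* = 59.2 in the demand function and solve for p_1: p_1 = 2.

p_1 = 2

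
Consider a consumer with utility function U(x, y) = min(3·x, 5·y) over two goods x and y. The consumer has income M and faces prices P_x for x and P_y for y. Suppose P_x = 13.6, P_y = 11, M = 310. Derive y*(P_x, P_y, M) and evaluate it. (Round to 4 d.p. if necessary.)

With perfect complements, no substitution: consume in ratio x:y = 5:3.
Budget: P_x·x + P_y·(3/5)·x = M, so (5·P_x + 3·P_y)·x = 5·M.
Demand: x*(P_x,P_y,M) = 5·M/(5·P_x + 3·P_y), y* = 3·M/(5·P_x + 3·P_y).
Here 5·13.6 + 3·11 = 101, giving y* = 9.2079.

y* = 9.2079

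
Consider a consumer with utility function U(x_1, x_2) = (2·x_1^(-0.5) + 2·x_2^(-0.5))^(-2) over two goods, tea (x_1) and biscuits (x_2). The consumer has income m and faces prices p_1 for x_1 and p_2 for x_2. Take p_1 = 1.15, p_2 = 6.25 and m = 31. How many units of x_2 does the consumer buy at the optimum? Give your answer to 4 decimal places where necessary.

MU_x_1 ∝ 2·x_1^(-1.5), MU_x_2 ∝ 2·x_2^(-1.5), so MRS = (x_2/x_1)^(1.5) = p_1/p_2.
Solve for the ratio: x_2/x_1 = [p_1/p_2]^(2/3).
With the ratio pinned down, the budget gives x_1* = m/(p_1 + p_2·(x_2/x_1)) and x_2* = (x_2/x_1)·x_1*.
Numerically x_2/x_1 = 0.323503, so x_1* = 31/(1.15 + 6.25·0.323503) = 9.7733 and x_2* = 0.323503·9.7733 = 3.1617.

x_2* = 3.1617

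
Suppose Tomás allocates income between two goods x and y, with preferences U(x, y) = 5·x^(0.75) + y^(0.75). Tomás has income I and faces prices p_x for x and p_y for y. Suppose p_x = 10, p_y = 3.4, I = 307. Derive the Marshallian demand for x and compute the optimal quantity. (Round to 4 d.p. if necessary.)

x* = 29.4991

Substitute y = (y/x)·x into the budget: x* = I/(p_x + p_y·(y/x)).
Numerically y/x = 0.11973, so x* = 307/(10 + 3.4·0.11973) = 29.4991.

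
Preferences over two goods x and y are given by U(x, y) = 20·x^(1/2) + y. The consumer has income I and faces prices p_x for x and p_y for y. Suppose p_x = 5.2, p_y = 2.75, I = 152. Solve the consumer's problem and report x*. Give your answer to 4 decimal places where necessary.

x* = 27.9678

Utility is quasi-linear in y; the FOC for x is 10/√x = p_x/p_y.
Solve: √x = 10·p_y/p_x, so x*(p_x,p_y) = (10·p_y/p_x)², and y* = (I − p_x·x*)/p_y.
Plugging in: x* = (10·2.75/5.2)² = 27.9678.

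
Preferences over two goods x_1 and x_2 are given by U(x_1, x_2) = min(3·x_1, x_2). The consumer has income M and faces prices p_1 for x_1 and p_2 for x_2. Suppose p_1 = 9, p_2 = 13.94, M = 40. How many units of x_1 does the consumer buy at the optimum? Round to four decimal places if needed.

x_1* = 0.7871

With perfect complements, no substitution: consume in ratio x_1:x_2 = 1:3.
Budget: p_1·x_1 + p_2·3·x_1 = M, so (p_1 + 3·p_2)·x_1 = M.
Demand: x_1*(p_1,p_2,M) = M/(p_1 + 3·p_2), x_2* = 3·M/(p_1 + 3·p_2).
Here 9 + 3·13.94 = 50.82, giving x_1* = 0.7871.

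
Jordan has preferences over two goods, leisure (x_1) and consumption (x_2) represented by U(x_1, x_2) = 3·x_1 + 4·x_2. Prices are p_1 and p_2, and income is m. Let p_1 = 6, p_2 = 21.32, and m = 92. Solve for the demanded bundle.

x_1* = 15.3333, x_2* = 0

Linear utility — the consumer picks whichever good has higher MU/price: 3/6 = 0.5 vs 4/21.32 = 0.1876.
x_1 gives more utility per dollar, so spend all income on x_1: x_1* = m/p_1, x_2* = 0.
Numerically: x_1* = 15.3333, x_2* = 0.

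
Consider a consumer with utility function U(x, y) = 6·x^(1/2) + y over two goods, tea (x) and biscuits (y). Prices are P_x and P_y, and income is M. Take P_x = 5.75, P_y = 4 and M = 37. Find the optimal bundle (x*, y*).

x* = 4.3554, y* = 2.9891

Plugging in: x* = (3·4/5.75)² = 4.3554, y* = 2.9891.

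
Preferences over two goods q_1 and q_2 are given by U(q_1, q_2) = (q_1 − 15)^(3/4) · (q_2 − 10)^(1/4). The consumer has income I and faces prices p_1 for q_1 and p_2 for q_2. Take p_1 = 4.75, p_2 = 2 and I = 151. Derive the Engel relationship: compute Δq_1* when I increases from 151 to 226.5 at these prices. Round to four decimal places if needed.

Let q_1' = q_1−15, q_2' = q_2−10. MRS = 3·q_2'/q_1' = p_1/p_2.
Substituting into the budget: q_1* = 15 + 0.75·(I − 15·p_1 − 10·p_2)/p_1, and q_2* = 10 + 0.25·(…)/p_2.
Discretionary income = 151 − 15·4.75 − 10·2 = 59.75; q_1* = 15 + 0.75·59.75/4.75 = 24.4342.
At I' = 226.5: q_1* = 36.3553. Change: 36.3553 − 24.4342 = 11.9211.

Δq_1* = 11.9211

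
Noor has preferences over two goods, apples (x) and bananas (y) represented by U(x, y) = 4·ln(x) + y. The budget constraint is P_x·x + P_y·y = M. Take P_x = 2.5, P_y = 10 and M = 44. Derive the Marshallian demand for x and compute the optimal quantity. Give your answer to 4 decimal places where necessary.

MU_x = 4/x, MU_y = 1. Tangency: 4/x = P_x/P_y.
So x*(P_x,P_y) = 4·P_y/P_x, independent of income; and y* = (M − 4·P_y)/P_y.
At the given prices: x* = 4·10/2.5 = 16.

x* = 16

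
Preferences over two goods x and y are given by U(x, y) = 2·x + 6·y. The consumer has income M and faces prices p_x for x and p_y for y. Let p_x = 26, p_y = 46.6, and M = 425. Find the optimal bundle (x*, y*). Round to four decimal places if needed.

Linear utility — the consumer picks whichever good has higher MU/price: 2/26 = 0.0769 vs 6/46.6 = 0.1288.
y gives more utility per dollar, so spend all income on y: y* = M/p_y, x* = 0.
Numerically: x* = 0, y* = 9.1202.

x* = 0, y* = 9.1202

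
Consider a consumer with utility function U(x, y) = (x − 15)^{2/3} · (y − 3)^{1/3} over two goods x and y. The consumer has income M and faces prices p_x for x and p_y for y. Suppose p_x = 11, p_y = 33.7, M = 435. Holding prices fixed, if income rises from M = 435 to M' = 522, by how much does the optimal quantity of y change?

Δy* = 0.8605

This is Cobb-Douglas in (x−15, y−3): tangency gives 2/3·p_y·(y−3) = 1/3·p_x·(x−15).
Substituting into the budget: x* = 15 + 2/3·(M − 15·p_x − 3·p_y)/p_x, and y* = 3 + 1/3·(…)/p_y.
Discretionary income = 435 − 15·11 − 3·33.7 = 168.9; y* = 3 + 1/3·168.9/33.7 = 4.6706.
At M' = 522: y* = 5.5312. Change: 5.5312 − 4.6706 = 0.8605.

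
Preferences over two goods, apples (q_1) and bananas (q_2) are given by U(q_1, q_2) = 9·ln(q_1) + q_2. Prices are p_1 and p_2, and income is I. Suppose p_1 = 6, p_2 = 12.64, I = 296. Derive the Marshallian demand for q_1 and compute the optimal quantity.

MU_q_1 = 9/q_1, MU_q_2 = 1. Tangency: 9/q_1 = p_1/p_2.
So q_1*(p_1,p_2) = 9·p_2/p_1, independent of income; and q_2* = (I − 9·p_2)/p_2.
At the given prices: q_1* = 9·12.64/6 = 18.96.

q_1* = 18.96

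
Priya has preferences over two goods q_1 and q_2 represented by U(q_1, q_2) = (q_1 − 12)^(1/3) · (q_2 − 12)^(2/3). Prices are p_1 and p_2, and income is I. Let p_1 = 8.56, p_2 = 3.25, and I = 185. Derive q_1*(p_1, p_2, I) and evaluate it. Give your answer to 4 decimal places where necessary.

q_1* = 13.6854

This is Cobb-Douglas in (q_1−12, q_2−12): tangency gives 1/3·p_2·(q_2−12) = 2/3·p_1·(q_1−12).
After buying the subsistence bundle (12, 12), a share 1/3 of the remaining income goes to q_1: q_1* = 12 + 1/3·(I − 12p_1 − 12p_2)/p_1.
Discretionary income = 185 − 12·8.56 − 12·3.25 = 43.28; q_1* = 12 + 1/3·43.28/8.56 = 13.6854.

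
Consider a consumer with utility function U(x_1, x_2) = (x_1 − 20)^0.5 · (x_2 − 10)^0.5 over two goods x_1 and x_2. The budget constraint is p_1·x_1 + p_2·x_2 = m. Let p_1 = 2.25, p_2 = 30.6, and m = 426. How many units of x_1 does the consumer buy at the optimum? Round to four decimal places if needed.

This is Cobb-Douglas in (x_1−20, x_2−10): tangency gives 0.5·p_2·(x_2−10) = 0.5·p_1·(x_1−20).
Substituting into the budget: x_1* = 20 + 0.5·(m − 20·p_1 − 10·p_2)/p_1, and x_2* = 10 + 0.5·(…)/p_2.
Discretionary income = 426 − 20·2.25 − 10·30.6 = 75; x_1* = 20 + 0.5·75/2.25 = 36.6667.

x_1* = 36.6667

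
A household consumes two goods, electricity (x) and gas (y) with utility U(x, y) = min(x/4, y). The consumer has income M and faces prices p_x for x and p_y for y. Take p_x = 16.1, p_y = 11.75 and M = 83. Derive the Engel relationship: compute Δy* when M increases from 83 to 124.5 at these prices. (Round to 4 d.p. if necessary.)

Δy* = 0.545

Leontief preferences: the optimum is at the kink where x/4 = y/1, i.e. y = (1/4)·x.
Budget: p_x·x + p_y·(1/4)·x = M, so (4·p_x + p_y)·x = 4·M.
Demand: x*(p_x,p_y,M) = 4·M/(4·p_x + p_y), y* = M/(4·p_x + p_y).
Here 4·16.1 + 11.75 = 76.15, giving y* = 1.09.
At M' = 124.5: y* = 1.6349. Change: 1.6349 − 1.09 = 0.545.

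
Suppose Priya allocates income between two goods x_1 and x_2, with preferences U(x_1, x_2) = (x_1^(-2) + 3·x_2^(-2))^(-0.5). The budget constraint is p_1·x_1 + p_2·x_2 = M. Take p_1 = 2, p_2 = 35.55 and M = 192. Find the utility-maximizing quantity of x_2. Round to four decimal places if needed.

MRS = MU_x_1/MU_x_2 = (1/3)·(x_2/x_1)^(3). Set equal to p_1/p_2.
Hence x_2/x_1 = (3·p_1/p_2)^(1/(3)), i.e. raised to the 1/3 power.
With the ratio pinned down, the budget gives x_1* = M/(p_1 + p_2·(x_2/x_1)) and x_2* = (x_2/x_1)·x_1*.
Numerically x_2/x_1 = 0.552634, so x_1* = 192/(2 + 35.55·0.552634) = 8.8699 and x_2* = 0.552634·8.8699 = 4.9018.

x_2* = 4.9018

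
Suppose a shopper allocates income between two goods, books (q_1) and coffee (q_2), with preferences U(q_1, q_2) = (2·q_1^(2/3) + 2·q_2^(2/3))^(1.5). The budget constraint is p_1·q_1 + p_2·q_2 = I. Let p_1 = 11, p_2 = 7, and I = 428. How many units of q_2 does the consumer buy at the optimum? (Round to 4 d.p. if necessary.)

q_2* = 43.5193

MU_q_1 ∝ 2·q_1^(-1/3), MU_q_2 ∝ 2·q_2^(-1/3), so MRS = (q_2/q_1)^(1/3) = p_1/p_2.
Hence q_2/q_1 = (p_1/p_2)^(1/(1/3)), i.e. raised to the 3 power.
Substitute q_2 = (q_2/q_1)·q_1 into the budget: q_1* = I/(p_1 + p_2·(q_2/q_1)).
Numerically q_2/q_1 = 3.880466, so q_1* = 428/(11 + 7·3.880466) = 11.215 and q_2* = 3.880466·11.215 = 43.5193.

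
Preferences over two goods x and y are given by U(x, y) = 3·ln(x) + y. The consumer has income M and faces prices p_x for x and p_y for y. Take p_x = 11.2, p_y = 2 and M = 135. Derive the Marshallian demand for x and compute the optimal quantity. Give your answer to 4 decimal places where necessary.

x* = 0.5357

Set MRS = p_x/p_y: (3/x)/1 = p_x/p_y.
So x*(p_x,p_y) = 3·p_y/p_x, independent of income; and y* = (M − 3·p_y)/p_y.
At the given prices: x* = 3·2/11.2 = 0.5357.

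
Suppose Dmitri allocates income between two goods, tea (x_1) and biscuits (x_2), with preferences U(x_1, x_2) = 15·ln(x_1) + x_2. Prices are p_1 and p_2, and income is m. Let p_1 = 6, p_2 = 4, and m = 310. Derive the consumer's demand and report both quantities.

Set MRS = p_1/p_2: (15/x_1)/1 = p_1/p_2.
So x_1*(p_1,p_2) = 15·p_2/p_1, independent of income; and x_2* = (m − 15·p_2)/p_2.
At the given prices: x_1* = 15·4/6 = 10, and x_2* = 62.5.

x_1* = 10, x_2* = 62.5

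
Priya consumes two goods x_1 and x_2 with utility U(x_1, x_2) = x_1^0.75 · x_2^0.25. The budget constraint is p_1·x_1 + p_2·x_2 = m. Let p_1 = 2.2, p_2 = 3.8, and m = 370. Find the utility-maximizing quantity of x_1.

x_1* = 126.1364

MU_x_1/MU_x_2 = (0.75·x_2)/(0.25·x_1); tangency sets this equal to p_1/p_2.
Rearranging, p_2·x_2 = (1/3)·p_1·x_1. Substituting into the budget gives p_1·x_1·(1 + (1/3)) = m.
Demand: x_1*(p_1,p_2,m) = 0.75·m/p_1 and x_2* = 0.25·m/p_2.
At p_1=2.2, p_2=3.8, m=370: x_1* = 0.75·370/2.2 = 126.1364.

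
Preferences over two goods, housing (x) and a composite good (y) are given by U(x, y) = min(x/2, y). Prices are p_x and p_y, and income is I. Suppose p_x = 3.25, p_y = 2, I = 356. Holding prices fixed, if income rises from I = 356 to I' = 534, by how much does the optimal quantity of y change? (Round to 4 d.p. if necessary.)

Δy* = 20.9412

With perfect complements, no substitution: consume in ratio x:y = 2:1.
Budget: p_x·x + p_y·(1/2)·x = I, so (2·p_x + p_y)·x = 2·I.
Demand: x*(p_x,p_y,I) = 2·I/(2·p_x + p_y), y* = I/(2·p_x + p_y).
Here 2·3.25 + 2 = 8.5, giving y* = 41.8824.
At I' = 534: y* = 62.8235. Change: 62.8235 − 41.8824 = 20.9412.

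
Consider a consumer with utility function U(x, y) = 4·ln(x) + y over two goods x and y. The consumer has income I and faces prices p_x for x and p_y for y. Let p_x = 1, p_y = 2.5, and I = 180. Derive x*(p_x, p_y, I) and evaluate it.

Set MRS = p_x/p_y: (4/x)/1 = p_x/p_y.
So x*(p_x,p_y) = 4·p_y/p_x, independent of income; and y* = (I − 4·p_y)/p_y.
At the given prices: x* = 4·2.5/1 = 10.

x* = 10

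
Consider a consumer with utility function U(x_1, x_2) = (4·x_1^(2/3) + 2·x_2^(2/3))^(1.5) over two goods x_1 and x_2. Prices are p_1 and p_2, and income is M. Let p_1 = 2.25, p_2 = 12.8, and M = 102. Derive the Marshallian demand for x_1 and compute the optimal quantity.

MRS = MU_x_1/MU_x_2 = 2·(x_2/x_1)^(1/3). Set equal to p_1/p_2.
Solve for the ratio: x_2/x_1 = [(1/2)·p_1/p_2]^(3).
With the ratio pinned down, the budget gives x_1* = M/(p_1 + p_2·(x_2/x_1)) and x_2* = (x_2/x_1)·x_1*.
Numerically x_2/x_1 = 0.000679, so x_1* = 102/(2.25 + 12.8·0.000679) = 45.1589.

x_1* = 45.1589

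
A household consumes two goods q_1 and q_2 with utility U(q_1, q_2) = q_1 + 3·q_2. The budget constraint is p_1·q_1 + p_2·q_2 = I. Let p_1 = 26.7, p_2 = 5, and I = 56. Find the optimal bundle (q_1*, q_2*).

Perfect substitutes: compare marginal utility per dollar. 1/p_1 vs 3/p_2 → 0.0375 vs 0.6.
q_2 gives more utility per dollar, so spend all income on q_2: q_2* = I/p_2, q_1* = 0.
Numerically: q_1* = 0, q_2* = 11.2.

q_1* = 0, q_2* = 11.2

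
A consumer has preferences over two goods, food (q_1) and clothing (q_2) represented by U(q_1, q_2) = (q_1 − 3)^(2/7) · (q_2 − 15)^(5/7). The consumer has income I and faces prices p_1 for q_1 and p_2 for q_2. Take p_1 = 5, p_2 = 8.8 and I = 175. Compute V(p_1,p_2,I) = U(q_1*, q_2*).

MRS = (2/5)·(q_2−15)/(q_1−3). Tangency with p_1/p_2 gives q_2−15 = (5/2)·(p_1/p_2)·(q_1−3).
After buying the subsistence bundle (3, 15), a share 2/7 of the remaining income goes to q_1: q_1* = 3 + 2/7·(I − 3p_1 − 15p_2)/p_1.
Discretionary income = 175 − 3·5 − 15·8.8 = 28; q_1* = 3 + 2/7·28/5 = 4.6; q_2* = 15 + 5/7·28/8.8 = 17.2727.
Utility at the optimum: U(4.6, 17.2727) = 2.0559.

V = 2.0559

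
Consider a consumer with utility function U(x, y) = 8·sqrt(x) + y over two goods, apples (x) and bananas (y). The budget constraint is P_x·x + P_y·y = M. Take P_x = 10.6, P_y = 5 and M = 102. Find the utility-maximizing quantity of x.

MU_x = 4/√x, MU_y = 1. Tangency: 4/√x = P_x/P_y.
Solve: √x = 4·P_y/P_x, so x*(P_x,P_y) = (4·P_y/P_x)², and y* = (M − P_x·x*)/P_y.
Plugging in: x* = (4·5/10.6)² = 3.56.

x* = 3.56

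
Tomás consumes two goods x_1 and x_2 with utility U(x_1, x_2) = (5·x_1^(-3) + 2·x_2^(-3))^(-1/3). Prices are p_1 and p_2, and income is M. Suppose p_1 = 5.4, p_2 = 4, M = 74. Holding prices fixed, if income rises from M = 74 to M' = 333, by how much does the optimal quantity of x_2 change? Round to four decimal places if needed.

Δx_2* = 25.1472

Substitute x_2 = (x_2/x_1)·x_1 into the budget: x_1* = M/(p_1 + p_2·(x_2/x_1)).
Numerically x_2/x_1 = 0.857232, so x_1* = 74/(5.4 + 4·0.857232) = 8.3815 and x_2* = 0.857232·8.3815 = 7.1849.
At M' = 333: x_2* = 32.3322. Change: 32.3322 − 7.1849 = 25.1472.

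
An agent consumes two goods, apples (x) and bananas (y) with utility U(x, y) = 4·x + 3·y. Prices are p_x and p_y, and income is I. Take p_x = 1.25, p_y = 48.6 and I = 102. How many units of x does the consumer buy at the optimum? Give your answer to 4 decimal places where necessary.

x* = 81.6

x gives more utility per dollar, so spend all income on x: x* = I/p_x, y* = 0.
Numerically: x* = 81.6, y* = 0.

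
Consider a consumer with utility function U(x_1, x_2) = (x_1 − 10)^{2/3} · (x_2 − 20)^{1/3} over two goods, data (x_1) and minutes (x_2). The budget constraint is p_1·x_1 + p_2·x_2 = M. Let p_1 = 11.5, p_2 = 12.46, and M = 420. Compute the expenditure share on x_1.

share on x_1 = 0.3624

This is Cobb-Douglas in (x_1−10, x_2−20): tangency gives 2/3·p_2·(x_2−20) = 1/3·p_1·(x_1−10).
After buying the subsistence bundle (10, 20), a share 2/3 of the remaining income goes to x_1: x_1* = 10 + 2/3·(M − 10p_1 − 20p_2)/p_1.
Discretionary income = 420 − 10·11.5 − 20·12.46 = 55.8; x_1* = 10 + 2/3·55.8/11.5 = 13.2348; x_2* = 20 + 1/3·55.8/12.46 = 21.4928.
Expenditure on x_1: 11.5·13.2348 = 152.2; share = 0.3624.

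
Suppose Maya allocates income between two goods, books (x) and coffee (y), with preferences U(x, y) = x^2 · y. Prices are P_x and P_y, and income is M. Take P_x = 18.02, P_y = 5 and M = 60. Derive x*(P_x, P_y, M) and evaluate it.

MU_x/MU_y = (2·y)/(x); tangency sets this equal to P_x/P_y.
Rearranging, P_y·y = (1/2)·P_x·x. Substituting into the budget gives P_x·x·(1 + (1/2)) = M.
Demand: x*(P_x,P_y,M) = 2/3·M/P_x and y* = 1/3·M/P_y.
At P_x=18.02, P_y=5, M=60: x* = 2/3·60/18.02 = 2.2198.

x* = 2.2198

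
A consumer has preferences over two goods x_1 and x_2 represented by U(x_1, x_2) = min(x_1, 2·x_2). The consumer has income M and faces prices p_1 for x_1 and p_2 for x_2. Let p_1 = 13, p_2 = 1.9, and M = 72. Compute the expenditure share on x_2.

With perfect complements, no substitution: consume in ratio x_1:x_2 = 2:1.
Budget: p_1·x_1 + p_2·(1/2)·x_1 = M, so (2·p_1 + p_2)·x_1 = 2·M.
Demand: x_1*(p_1,p_2,M) = 2·M/(2·p_1 + p_2), x_2* = M/(2·p_1 + p_2).
Here 2·13 + 1.9 = 27.9, giving x_1* = 5.1613 and x_2* = 2.5806.
Expenditure on x_2: 1.9·2.5806 = 4.9032; share = 0.0681.

share on x_2 = 0.0681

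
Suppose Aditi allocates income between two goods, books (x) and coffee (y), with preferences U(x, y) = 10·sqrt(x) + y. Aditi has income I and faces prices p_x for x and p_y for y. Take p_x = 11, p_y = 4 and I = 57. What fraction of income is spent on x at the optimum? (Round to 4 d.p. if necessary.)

share on x = 0.638

MU_x = 5/√x, MU_y = 1. Tangency: 5/√x = p_x/p_y.
Thus x* = (5·p_y/p_x)² — independent of I — with the rest of income spent on y.
Plugging in: x* = (5·4/11)² = 3.3058, y* = 5.1591.
Expenditure on x: 11·3.3058 = 36.3636; share = 0.638.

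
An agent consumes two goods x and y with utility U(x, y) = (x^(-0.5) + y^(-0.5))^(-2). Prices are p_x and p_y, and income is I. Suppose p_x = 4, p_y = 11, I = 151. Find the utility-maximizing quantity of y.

y* = 8.01

Numerically y/x = 0.509462, so x* = 151/(4 + 11·0.509462) = 15.7225 and y* = 0.509462·15.7225 = 8.01.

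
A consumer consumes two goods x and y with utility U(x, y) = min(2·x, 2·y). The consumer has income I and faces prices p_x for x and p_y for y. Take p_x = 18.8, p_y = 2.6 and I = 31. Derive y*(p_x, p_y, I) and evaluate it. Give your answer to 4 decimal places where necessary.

With perfect complements, no substitution: consume in ratio x:y = 2:2.
Budget: p_x·x + p_y·x = I, so (2·p_x + 2·p_y)·x = 2·I.
Demand: x*(p_x,p_y,I) = 2·I/(2·p_x + 2·p_y), y* = 2·I/(2·p_x + 2·p_y).
Here 2·18.8 + 2·2.6 = 42.8, giving y* = 1.4486.

y* = 1.4486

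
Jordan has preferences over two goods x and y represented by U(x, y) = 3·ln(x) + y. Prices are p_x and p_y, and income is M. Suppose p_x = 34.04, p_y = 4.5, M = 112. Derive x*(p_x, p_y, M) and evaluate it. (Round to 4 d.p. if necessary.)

x* = 0.3966

Set MRS = p_x/p_y: (3/x)/1 = p_x/p_y.
So x*(p_x,p_y) = 3·p_y/p_x, independent of income; and y* = (M − 3·p_y)/p_y.
At the given prices: x* = 3·4.5/34.04 = 0.3966.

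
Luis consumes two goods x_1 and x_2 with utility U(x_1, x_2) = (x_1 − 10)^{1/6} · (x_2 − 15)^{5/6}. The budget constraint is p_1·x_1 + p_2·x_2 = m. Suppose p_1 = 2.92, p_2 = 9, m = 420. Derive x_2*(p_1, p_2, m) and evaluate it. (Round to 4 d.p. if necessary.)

This is Cobb-Douglas in (x_1−10, x_2−15): tangency gives 1/6·p_2·(x_2−15) = 5/6·p_1·(x_1−10).
Substituting into the budget: x_1* = 10 + 1/6·(m − 10·p_1 − 15·p_2)/p_1, and x_2* = 15 + 5/6·(…)/p_2.
Discretionary income = 420 − 10·2.92 − 15·9 = 255.8; x_2* = 15 + 5/6·255.8/9 = 38.6852.

x_2* = 38.6852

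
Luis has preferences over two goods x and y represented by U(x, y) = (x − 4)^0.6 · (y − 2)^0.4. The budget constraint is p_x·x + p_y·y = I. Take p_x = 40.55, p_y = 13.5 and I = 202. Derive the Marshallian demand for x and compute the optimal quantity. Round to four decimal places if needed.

x* = 4.1894

Let x' = x−4, y' = y−2. MRS = (3/2)·y'/x' = p_x/p_y.
Substituting into the budget: x* = 4 + 0.6·(I − 4·p_x − 2·p_y)/p_x, and y* = 2 + 0.4·(…)/p_y.
Discretionary income = 202 − 4·40.55 − 2·13.5 = 12.8; x* = 4 + 0.6·12.8/40.55 = 4.1894.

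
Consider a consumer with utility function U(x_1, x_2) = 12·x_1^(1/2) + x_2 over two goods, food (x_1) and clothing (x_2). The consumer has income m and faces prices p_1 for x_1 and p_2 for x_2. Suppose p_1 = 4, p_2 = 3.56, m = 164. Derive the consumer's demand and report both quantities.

x_1* = 28.5156, x_2* = 14.0274

Utility is quasi-linear in x_2; the FOC for x_1 is 6/√x_1 = p_1/p_2.
Thus x_1* = (6·p_2/p_1)² — independent of m — with the rest of income spent on x_2.
Plugging in: x_1* = (6·3.56/4)² = 28.5156, x_2* = 14.0274.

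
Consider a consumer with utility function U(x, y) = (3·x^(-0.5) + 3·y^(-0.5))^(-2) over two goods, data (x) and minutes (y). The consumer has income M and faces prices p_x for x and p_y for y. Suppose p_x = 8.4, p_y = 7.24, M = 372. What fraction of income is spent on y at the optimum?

MU_x ∝ 3·x^(-1.5), MU_y ∝ 3·y^(-1.5), so MRS = (y/x)^(1.5) = p_x/p_y.
Solve for the ratio: y/x = [p_x/p_y]^(2/3).
With the ratio pinned down, the budget gives x* = M/(p_x + p_y·(y/x)) and y* = (y/x)·x*.
Numerically y/x = 1.104148, so x* = 372/(8.4 + 7.24·1.104148) = 22.6912 and y* = 1.104148·22.6912 = 25.0544.
Expenditure on y: 7.24·25.0544 = 181.394; share = 0.4876.

share on y = 0.4876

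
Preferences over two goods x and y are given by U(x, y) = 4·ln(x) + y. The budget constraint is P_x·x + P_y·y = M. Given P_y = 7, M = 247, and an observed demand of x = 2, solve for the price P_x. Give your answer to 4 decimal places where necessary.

Set MRS = P_x/P_y: (4/x)/1 = P_x/P_y.
So x*(P_x,P_y) = 4·P_y/P_x, independent of income; and y* = (M − 4·P_y)/P_y.
Set x* = 2 in the demand function and solve for P_x: P_x = 14.

P_x = 14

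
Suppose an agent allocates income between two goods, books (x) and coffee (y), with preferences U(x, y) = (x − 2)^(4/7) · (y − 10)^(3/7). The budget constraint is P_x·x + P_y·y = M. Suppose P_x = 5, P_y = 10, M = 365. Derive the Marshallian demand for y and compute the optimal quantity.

y* = 20.9286

Let x' = x−2, y' = y−10. MRS = (4/3)·y'/x' = P_x/P_y.
After buying the subsistence bundle (2, 10), a share 4/7 of the remaining income goes to x: x* = 2 + 4/7·(M − 2P_x − 10P_y)/P_x.
Discretionary income = 365 − 2·5 − 10·10 = 255; y* = 10 + 3/7·255/10 = 20.9286.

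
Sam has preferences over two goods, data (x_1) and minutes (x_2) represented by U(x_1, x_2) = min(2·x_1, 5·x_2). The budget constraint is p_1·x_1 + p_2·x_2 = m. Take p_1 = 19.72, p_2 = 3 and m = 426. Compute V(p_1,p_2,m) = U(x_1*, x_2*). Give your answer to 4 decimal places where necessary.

V = 40.7266

Leontief preferences: the optimum is at the kink where x_1/5 = x_2/2, i.e. x_2 = (2/5)·x_1.
Budget: p_1·x_1 + p_2·(2/5)·x_1 = m, so (5·p_1 + 2·p_2)·x_1 = 5·m.
Demand: x_1*(p_1,p_2,m) = 5·m/(5·p_1 + 2·p_2), x_2* = 2·m/(5·p_1 + 2·p_2).
Here 5·19.72 + 2·3 = 104.6, giving x_1* = 20.3633 and x_2* = 8.1453.
Utility at the optimum: U(20.3633, 8.1453) = 40.7266.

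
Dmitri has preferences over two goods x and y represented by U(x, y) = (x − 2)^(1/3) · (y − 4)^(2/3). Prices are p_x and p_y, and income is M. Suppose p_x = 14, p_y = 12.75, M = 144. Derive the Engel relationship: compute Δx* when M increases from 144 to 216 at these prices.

This is Cobb-Douglas in (x−2, y−4): tangency gives 1/3·p_y·(y−4) = 2/3·p_x·(x−2).
Substituting into the budget: x* = 2 + 1/3·(M − 2·p_x − 4·p_y)/p_x, and y* = 4 + 2/3·(…)/p_y.
Discretionary income = 144 − 2·14 − 4·12.75 = 65; x* = 2 + 1/3·65/14 = 3.5476.
At M' = 216: x* = 5.2619. Change: 5.2619 − 3.5476 = 1.7143.

Δx* = 1.7143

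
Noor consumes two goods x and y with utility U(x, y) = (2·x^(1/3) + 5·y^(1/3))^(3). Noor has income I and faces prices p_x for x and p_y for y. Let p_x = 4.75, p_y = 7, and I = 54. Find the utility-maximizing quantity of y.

y* = 5.9018

MRS = MU_x/MU_y = (2/5)·(y/x)^(2/3). Set equal to p_x/p_y.
Hence y/x = ((5/2)·p_x/p_y)^(1/(2/3)), i.e. raised to the 1.5 power.
With the ratio pinned down, the budget gives x* = I/(p_x + p_y·(y/x)) and y* = (y/x)·x*.
Numerically y/x = 2.209548, so x* = 54/(4.75 + 7·2.209548) = 2.671 and y* = 2.209548·2.671 = 5.9018.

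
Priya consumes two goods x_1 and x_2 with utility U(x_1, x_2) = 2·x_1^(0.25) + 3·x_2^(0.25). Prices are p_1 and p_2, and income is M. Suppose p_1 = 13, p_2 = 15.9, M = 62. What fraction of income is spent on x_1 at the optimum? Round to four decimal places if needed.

From the CES first-order condition, (2/3)·(x_2/x_1)^(0.75) = p_1/p_2.
Hence x_2/x_1 = ((3/2)·p_1/p_2)^(1/(0.75)), i.e. raised to the 4/3 power.
With the ratio pinned down, the budget gives x_1* = M/(p_1 + p_2·(x_2/x_1)) and x_2* = (x_2/x_1)·x_1*.
Numerically x_2/x_1 = 1.312754, so x_1* = 62/(13 + 15.9·1.312754) = 1.8304 and x_2* = 1.312754·1.8304 = 2.4028.
Expenditure on x_1: 13·1.8304 = 23.7949; share = 0.3838.

share on x_1 = 0.3838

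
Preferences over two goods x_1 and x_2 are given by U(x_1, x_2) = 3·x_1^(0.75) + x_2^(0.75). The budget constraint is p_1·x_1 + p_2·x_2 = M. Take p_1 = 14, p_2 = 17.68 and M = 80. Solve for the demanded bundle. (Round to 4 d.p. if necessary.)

From the CES first-order condition, 3·(x_2/x_1)^(0.25) = p_1/p_2.
Solve for the ratio: x_2/x_1 = [(1/3)·p_1/p_2]^(4).
Substitute x_2 = (x_2/x_1)·x_1 into the budget: x_1* = M/(p_1 + p_2·(x_2/x_1)).
Numerically x_2/x_1 = 0.004854, so x_1* = 80/(14 + 17.68·0.004854) = 5.6795 and x_2* = 0.004854·5.6795 = 0.0276.

x_1* = 5.6795, x_2* = 0.0276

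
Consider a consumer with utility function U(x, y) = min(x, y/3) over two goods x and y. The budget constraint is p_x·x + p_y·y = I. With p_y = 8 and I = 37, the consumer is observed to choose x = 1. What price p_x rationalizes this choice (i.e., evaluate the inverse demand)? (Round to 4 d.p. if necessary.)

With perfect complements, no substitution: consume in ratio x:y = 1:3.
Budget: p_x·x + p_y·3·x = I, so (p_x + 3·p_y)·x = I.
Demand: x*(p_x,p_y,I) = I/(p_x + 3·p_y), y* = 3·I/(p_x + 3·p_y).
Set x* = 1 in the demand function and solve for p_x: p_x = 13.

p_x = 13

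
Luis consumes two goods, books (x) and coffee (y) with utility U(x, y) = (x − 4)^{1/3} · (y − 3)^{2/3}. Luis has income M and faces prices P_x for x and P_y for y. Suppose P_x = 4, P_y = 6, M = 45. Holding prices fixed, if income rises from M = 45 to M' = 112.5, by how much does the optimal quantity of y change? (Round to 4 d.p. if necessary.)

Δy* = 7.5

Substituting into the budget: x* = 4 + 1/3·(M − 4·P_x − 3·P_y)/P_x, and y* = 3 + 2/3·(…)/P_y.
Discretionary income = 45 − 4·4 − 3·6 = 11; y* = 3 + 2/3·11/6 = 4.2222.
At M' = 112.5: y* = 11.7222. Change: 11.7222 − 4.2222 = 7.5.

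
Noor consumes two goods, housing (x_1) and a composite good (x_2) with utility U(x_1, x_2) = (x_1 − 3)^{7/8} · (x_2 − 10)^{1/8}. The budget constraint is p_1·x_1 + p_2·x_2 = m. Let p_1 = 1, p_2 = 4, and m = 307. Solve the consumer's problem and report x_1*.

x_1* = 234

Let x_1' = x_1−3, x_2' = x_2−10. MRS = 7·x_2'/x_1' = p_1/p_2.
Substituting into the budget: x_1* = 3 + 0.875·(m − 3·p_1 − 10·p_2)/p_1, and x_2* = 10 + 0.125·(…)/p_2.
Discretionary income = 307 − 3·1 − 10·4 = 264; x_1* = 3 + 0.875·264/1 = 234.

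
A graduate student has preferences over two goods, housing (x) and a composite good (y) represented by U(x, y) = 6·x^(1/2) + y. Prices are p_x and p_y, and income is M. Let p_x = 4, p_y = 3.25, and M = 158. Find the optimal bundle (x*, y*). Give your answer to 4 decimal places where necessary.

x* = 5.9414, y* = 41.3029

Set MRS = p_x/p_y: 3·x^(−1/2) = p_x/p_y.
Solve: √x = 3·p_y/p_x, so x*(p_x,p_y) = (3·p_y/p_x)², and y* = (M − p_x·x*)/p_y.
Plugging in: x* = (3·3.25/4)² = 5.9414, y* = 41.3029.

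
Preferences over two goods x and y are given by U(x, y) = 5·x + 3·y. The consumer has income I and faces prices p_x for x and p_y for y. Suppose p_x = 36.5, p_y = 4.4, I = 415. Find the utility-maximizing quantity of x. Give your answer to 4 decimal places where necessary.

Numerically: x* = 0, y* = 94.3182.

x* = 0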